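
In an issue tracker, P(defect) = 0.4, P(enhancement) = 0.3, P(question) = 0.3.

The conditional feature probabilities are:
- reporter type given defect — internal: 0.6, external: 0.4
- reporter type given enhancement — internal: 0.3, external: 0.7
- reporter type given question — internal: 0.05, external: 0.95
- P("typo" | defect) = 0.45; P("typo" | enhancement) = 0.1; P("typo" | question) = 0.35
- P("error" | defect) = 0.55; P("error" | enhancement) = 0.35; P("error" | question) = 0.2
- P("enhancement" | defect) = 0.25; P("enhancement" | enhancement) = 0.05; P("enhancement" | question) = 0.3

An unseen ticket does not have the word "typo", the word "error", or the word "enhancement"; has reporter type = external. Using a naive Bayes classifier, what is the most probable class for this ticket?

defect: 0.4 × 0.4 × (1−0.45) × (1−0.55) × (1−0.25) = 0.0297
enhancement: 0.3 × 0.7 × (1−0.1) × (1−0.35) × (1−0.05) = 0.1167075
question: 0.3 × 0.95 × (1−0.35) × (1−0.2) × (1−0.3) = 0.10374
Highest score → enhancement.

enhancement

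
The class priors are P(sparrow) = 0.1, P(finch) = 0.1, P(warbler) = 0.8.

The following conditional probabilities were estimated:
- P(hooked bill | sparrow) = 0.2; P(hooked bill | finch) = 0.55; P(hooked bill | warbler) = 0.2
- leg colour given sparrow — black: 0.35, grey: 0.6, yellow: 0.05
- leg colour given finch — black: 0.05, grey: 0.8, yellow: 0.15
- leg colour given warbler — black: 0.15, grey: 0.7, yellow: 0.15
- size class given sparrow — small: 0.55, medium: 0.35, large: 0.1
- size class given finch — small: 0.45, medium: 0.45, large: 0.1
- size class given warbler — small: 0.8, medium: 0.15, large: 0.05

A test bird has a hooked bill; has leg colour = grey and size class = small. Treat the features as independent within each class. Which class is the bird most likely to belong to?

warbler

sparrow: 0.1 × 0.2 × 0.6 × 0.55 = 0.0066
finch: 0.1 × 0.55 × 0.8 × 0.45 = 0.0198
warbler: 0.8 × 0.2 × 0.7 × 0.8 = 0.0896
Highest score → warbler.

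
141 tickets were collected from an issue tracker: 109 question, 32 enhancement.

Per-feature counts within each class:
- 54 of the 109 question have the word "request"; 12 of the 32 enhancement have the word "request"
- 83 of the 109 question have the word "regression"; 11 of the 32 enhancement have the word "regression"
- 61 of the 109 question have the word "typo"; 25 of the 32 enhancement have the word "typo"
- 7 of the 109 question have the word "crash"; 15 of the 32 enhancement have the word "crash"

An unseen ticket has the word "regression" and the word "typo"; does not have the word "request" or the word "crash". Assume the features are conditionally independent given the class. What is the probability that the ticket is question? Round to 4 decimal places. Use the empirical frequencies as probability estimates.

question: (109/141) × (55/109) × (83/109) × (61/109) × (102/109) ≈ 0.155551
enhancement: (32/141) × (20/32) × (11/32) × (25/32) × (17/32) ≈ 0.0202368
P(question | x) = 0.155551 / 0.1757878 ≈ 0.8849

0.8849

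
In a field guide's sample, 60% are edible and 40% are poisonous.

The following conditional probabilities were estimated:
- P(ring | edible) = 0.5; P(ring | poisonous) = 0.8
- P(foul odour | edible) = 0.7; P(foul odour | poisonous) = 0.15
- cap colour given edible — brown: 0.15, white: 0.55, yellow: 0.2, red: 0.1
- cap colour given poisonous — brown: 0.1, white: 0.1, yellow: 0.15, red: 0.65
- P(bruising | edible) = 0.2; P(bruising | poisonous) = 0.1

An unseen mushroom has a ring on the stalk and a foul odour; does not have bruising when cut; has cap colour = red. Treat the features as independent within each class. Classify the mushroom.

poisonous

edible: 0.6 × 0.5 × 0.7 × 0.1 × (1−0.2) = 0.0168
poisonous: 0.4 × 0.8 × 0.15 × 0.65 × (1−0.1) = 0.02808
Highest score → poisonous.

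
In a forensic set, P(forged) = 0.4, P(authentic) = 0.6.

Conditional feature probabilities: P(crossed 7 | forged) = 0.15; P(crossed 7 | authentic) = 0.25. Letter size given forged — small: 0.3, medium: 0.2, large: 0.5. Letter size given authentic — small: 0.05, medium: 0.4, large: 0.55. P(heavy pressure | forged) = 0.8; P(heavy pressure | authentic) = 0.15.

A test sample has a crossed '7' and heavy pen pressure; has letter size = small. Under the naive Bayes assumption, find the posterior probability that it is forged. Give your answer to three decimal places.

forged: 0.4 × 0.15 × 0.3 × 0.8 = 0.0144
authentic: 0.6 × 0.25 × 0.05 × 0.15 = 0.001125
P(forged | x) = 0.0144 / 0.015525 ≈ 0.928

0.928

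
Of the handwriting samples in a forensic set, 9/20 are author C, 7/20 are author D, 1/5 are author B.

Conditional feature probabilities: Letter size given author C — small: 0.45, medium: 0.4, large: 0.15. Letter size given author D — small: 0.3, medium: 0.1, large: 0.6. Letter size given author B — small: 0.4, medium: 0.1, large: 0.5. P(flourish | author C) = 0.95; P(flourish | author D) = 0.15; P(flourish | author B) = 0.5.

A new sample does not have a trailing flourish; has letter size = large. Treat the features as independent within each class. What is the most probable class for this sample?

author C: 0.45 × 0.15 × (1−0.95) = 0.003375
author D: 0.35 × 0.6 × (1−0.15) = 0.1785
author B: 0.2 × 0.5 × (1−0.5) = 0.05
Highest score → author D.

author D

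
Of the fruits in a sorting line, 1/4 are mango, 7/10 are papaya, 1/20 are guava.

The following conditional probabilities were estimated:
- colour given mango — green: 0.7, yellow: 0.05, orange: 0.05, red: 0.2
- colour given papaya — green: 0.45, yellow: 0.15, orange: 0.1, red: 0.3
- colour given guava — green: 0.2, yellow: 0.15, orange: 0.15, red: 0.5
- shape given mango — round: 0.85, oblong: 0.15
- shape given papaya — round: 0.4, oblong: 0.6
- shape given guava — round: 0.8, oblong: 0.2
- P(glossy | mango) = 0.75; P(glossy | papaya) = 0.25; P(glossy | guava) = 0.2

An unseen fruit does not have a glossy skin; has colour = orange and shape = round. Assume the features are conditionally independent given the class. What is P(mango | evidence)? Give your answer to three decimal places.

0.093

mango: 0.25 × 0.05 × 0.85 × (1−0.75) = 0.00265625
papaya: 0.7 × 0.1 × 0.4 × (1−0.25) = 0.021
guava: 0.05 × 0.15 × 0.8 × (1−0.2) = 0.0048
P(mango | x) = 0.00265625 / 0.02845625 ≈ 0.093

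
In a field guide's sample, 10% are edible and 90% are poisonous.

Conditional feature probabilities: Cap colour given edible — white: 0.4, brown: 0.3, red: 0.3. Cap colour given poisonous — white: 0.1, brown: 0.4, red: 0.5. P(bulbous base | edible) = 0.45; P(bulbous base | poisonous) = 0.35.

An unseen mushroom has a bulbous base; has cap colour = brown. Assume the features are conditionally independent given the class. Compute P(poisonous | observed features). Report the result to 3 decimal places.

0.903

edible: 0.1 × 0.3 × 0.45 = 0.0135
poisonous: 0.9 × 0.4 × 0.35 = 0.126
P(poisonous | x) = 0.126 / 0.1395 ≈ 0.903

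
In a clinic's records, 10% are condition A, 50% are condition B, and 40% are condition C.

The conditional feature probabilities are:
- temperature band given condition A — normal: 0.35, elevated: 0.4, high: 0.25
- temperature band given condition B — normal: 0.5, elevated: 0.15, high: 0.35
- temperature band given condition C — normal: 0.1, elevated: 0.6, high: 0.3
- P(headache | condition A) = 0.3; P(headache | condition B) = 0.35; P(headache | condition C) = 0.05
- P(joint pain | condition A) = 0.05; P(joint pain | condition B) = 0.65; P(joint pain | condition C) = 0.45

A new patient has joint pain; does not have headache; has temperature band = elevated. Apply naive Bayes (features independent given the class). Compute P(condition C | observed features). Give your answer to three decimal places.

0.756

condition A: 0.1 × 0.4 × (1−0.3) × 0.05 = 0.0014
condition B: 0.5 × 0.15 × (1−0.35) × 0.65 = 0.0316875
condition C: 0.4 × 0.6 × (1−0.05) × 0.45 = 0.1026
P(condition C | x) = 0.1026 / 0.1356875 ≈ 0.756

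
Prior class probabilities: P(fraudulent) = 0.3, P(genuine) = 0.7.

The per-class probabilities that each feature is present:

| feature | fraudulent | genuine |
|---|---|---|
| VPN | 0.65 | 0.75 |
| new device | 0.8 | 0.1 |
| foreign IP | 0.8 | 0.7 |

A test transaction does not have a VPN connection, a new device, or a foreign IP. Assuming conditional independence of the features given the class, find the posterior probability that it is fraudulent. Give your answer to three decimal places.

0.082

fraudulent: 0.3 × (1−0.65) × (1−0.8) × (1−0.8) = 0.0042
genuine: 0.7 × (1−0.75) × (1−0.1) × (1−0.7) = 0.04725
P(fraudulent | x) = 0.0042 / 0.05145 ≈ 0.082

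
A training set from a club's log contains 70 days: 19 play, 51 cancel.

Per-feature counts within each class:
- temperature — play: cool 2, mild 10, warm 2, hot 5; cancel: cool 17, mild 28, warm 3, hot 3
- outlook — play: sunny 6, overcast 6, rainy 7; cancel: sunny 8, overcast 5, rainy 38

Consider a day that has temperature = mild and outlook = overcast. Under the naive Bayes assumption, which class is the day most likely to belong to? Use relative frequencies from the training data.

play: (19/70) × (10/19) × (6/19) ≈ 0.0451128
cancel: (51/70) × (28/51) × (5/51) ≈ 0.0392157
Highest score → play.

play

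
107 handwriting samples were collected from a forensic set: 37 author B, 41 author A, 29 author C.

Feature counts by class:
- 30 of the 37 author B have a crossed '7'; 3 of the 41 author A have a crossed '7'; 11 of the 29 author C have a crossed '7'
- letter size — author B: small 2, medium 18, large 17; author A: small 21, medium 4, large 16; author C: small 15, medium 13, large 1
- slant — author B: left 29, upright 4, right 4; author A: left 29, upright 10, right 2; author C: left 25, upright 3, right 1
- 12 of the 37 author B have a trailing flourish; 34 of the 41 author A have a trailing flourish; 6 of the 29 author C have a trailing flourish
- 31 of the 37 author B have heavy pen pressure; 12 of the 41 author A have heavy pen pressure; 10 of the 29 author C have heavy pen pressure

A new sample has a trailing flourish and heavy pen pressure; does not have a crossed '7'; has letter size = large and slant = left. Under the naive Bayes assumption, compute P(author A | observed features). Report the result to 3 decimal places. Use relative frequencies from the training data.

author B: (37/107) × (7/37) × (17/37) × (29/37) × (12/37) × (31/37) ≈ 0.00640173
author A: (41/107) × (38/41) × (16/41) × (29/41) × (34/41) × (12/41) ≈ 0.0237926
author C: (29/107) × (18/29) × (1/29) × (25/29) × (6/29) × (10/29) ≈ 0.00035677
P(author A | x) = 0.0237926 / 0.0305511 ≈ 0.779

0.779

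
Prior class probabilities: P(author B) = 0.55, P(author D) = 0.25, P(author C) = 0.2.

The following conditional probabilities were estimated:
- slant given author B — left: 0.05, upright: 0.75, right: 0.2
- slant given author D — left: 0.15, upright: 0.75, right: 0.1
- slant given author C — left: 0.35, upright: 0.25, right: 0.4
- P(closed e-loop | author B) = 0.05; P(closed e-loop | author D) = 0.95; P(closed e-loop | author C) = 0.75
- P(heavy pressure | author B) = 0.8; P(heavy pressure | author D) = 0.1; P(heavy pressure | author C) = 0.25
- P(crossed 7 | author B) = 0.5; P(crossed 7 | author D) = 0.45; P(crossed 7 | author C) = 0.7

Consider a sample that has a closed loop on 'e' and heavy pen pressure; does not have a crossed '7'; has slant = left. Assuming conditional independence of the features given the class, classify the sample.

author C

author B: 0.55 × 0.05 × 0.05 × 0.8 × (1−0.5) = 0.00055
author D: 0.25 × 0.15 × 0.95 × 0.1 × (1−0.45) = 0.001959375
author C: 0.2 × 0.35 × 0.75 × 0.25 × (1−0.7) = 0.0039375
Highest score → author C.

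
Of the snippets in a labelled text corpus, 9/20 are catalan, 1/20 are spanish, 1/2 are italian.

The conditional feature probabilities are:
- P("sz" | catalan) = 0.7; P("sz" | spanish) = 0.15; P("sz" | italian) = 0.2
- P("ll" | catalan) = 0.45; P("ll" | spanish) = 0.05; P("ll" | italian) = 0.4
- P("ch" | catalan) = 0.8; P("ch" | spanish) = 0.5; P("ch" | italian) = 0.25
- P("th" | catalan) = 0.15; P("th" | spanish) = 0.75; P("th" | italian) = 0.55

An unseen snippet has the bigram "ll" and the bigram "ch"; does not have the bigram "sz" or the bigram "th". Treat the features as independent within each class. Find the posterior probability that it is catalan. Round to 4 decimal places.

catalan: 0.45 × (1−0.7) × 0.45 × 0.8 × (1−0.15) = 0.04131
spanish: 0.05 × (1−0.15) × 0.05 × 0.5 × (1−0.75) = 0.000265625
italian: 0.5 × (1−0.2) × 0.4 × 0.25 × (1−0.55) = 0.018
P(catalan | x) = 0.04131 / 0.059575625 ≈ 0.6934

0.6934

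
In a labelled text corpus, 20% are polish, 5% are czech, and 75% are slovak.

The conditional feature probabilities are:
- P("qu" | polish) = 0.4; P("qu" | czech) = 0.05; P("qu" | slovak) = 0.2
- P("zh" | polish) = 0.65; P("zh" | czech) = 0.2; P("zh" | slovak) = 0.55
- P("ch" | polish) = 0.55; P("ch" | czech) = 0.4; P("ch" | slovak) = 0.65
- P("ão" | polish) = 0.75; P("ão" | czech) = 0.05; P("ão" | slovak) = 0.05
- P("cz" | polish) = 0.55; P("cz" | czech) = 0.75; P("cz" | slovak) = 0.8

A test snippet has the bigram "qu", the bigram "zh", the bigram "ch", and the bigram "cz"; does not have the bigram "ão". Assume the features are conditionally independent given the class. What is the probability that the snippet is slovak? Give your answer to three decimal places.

0.909

polish: 0.2 × 0.4 × 0.65 × 0.55 × (1−0.75) × 0.55 = 0.0039325
czech: 0.05 × 0.05 × 0.2 × 0.4 × (1−0.05) × 0.75 = 0.0001425
slovak: 0.75 × 0.2 × 0.55 × 0.65 × (1−0.05) × 0.8 = 0.040755
P(slovak | x) = 0.040755 / 0.04483 ≈ 0.909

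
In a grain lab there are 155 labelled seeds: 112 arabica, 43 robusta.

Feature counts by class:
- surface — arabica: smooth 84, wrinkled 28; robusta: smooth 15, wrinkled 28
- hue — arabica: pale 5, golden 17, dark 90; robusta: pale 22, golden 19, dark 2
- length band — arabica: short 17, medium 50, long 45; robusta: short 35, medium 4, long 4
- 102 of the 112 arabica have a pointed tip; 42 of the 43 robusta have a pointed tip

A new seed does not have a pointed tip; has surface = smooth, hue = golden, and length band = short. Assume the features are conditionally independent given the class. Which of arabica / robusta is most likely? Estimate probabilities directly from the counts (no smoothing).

arabica: (112/155) × (84/112) × (17/112) × (17/112) × (10/112) ≈ 0.00111479
robusta: (43/155) × (15/43) × (19/43) × (35/43) × (1/43) ≈ 0.000809424
Highest score → arabica.

arabica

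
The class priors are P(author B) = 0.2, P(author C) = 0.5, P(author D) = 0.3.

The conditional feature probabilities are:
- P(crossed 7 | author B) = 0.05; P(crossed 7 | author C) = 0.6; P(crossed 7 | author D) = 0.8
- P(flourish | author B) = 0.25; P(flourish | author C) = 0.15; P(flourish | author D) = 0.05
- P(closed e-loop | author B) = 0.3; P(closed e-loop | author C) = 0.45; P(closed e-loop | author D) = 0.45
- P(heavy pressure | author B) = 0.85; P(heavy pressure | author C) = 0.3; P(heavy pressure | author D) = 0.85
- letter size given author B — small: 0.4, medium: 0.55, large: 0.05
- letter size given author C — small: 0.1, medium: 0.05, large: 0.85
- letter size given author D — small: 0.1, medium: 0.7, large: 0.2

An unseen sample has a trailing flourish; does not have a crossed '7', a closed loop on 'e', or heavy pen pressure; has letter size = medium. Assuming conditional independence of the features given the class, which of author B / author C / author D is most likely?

author B: 0.2 × (1−0.05) × 0.25 × (1−0.3) × (1−0.85) × 0.55 = 0.002743125
author C: 0.5 × (1−0.6) × 0.15 × (1−0.45) × (1−0.3) × 0.05 = 0.0005775
author D: 0.3 × (1−0.8) × 0.05 × (1−0.45) × (1−0.85) × 0.7 = 0.00017325
Highest score → author B.

author B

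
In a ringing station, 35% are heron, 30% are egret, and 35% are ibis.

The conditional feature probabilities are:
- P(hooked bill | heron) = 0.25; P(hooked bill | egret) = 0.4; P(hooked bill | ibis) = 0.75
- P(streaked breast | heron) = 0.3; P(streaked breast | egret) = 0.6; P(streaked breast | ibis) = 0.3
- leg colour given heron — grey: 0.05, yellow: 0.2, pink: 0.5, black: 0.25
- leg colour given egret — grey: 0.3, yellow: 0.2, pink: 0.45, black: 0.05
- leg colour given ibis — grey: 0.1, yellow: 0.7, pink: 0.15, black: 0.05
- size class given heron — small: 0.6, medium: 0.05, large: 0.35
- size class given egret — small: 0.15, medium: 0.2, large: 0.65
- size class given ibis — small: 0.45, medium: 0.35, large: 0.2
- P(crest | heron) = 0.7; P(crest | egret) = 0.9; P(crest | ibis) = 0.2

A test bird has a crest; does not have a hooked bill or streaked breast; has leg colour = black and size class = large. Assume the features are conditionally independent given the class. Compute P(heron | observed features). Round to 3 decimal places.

0.835

heron: 0.35 × (1−0.25) × (1−0.3) × 0.25 × 0.35 × 0.7 = 0.0112546875
egret: 0.3 × (1−0.4) × (1−0.6) × 0.05 × 0.65 × 0.9 = 0.002106
ibis: 0.35 × (1−0.75) × (1−0.3) × 0.05 × 0.2 × 0.2 = 0.0001225
P(heron | x) = 0.0112546875 / 0.0134831875 ≈ 0.835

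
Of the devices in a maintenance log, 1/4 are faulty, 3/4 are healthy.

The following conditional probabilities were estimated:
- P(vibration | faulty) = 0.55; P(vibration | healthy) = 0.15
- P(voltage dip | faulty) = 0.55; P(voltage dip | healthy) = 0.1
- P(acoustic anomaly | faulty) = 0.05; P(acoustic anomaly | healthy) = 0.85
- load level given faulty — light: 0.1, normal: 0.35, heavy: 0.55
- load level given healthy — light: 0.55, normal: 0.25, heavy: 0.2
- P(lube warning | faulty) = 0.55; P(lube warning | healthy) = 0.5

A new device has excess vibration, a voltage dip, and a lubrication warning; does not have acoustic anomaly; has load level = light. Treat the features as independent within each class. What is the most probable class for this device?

faulty: 0.25 × 0.55 × 0.55 × (1−0.05) × 0.1 × 0.55 = 0.00395140625
healthy: 0.75 × 0.15 × 0.1 × (1−0.85) × 0.55 × 0.5 = 0.0004640625
Highest score → faulty.

faulty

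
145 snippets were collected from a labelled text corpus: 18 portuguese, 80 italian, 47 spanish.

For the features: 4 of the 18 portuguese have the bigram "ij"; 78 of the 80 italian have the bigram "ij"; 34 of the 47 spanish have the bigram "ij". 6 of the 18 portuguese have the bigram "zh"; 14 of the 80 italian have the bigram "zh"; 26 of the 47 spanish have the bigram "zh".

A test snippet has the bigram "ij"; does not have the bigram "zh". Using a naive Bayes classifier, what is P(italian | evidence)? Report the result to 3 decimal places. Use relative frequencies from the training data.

portuguese: (18/145) × (4/18) × (12/18) ≈ 0.0183908
italian: (80/145) × (78/80) × (66/80) ≈ 0.443793
spanish: (47/145) × (34/47) × (21/47) ≈ 0.104769
P(italian | x) = 0.443793 / 0.5669528 ≈ 0.783

0.783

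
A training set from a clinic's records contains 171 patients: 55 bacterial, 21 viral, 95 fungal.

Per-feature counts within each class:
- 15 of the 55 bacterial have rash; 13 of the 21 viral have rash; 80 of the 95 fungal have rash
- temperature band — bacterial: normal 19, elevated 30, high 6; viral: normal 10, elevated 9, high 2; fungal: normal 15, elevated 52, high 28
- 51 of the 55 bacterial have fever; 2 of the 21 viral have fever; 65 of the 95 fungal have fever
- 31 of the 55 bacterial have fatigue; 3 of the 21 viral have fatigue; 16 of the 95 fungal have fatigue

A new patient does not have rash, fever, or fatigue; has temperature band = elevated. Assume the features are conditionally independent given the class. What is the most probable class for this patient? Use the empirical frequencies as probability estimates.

bacterial: (55/171) × (40/55) × (30/55) × (4/55) × (24/55) ≈ 0.00404919
viral: (21/171) × (8/21) × (9/21) × (19/21) × (18/21) ≈ 0.0155491
fungal: (95/171) × (15/95) × (52/95) × (30/95) × (79/95) ≈ 0.0126089
Highest score → viral.

viral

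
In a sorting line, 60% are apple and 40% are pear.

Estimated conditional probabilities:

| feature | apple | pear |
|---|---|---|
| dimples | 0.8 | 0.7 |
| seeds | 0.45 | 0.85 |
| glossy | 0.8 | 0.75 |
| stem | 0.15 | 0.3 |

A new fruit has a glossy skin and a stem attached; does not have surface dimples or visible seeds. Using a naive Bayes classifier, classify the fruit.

apple

apple: 0.6 × (1−0.8) × (1−0.45) × 0.8 × 0.15 = 0.00792
pear: 0.4 × (1−0.7) × (1−0.85) × 0.75 × 0.3 = 0.00405
Highest score → apple.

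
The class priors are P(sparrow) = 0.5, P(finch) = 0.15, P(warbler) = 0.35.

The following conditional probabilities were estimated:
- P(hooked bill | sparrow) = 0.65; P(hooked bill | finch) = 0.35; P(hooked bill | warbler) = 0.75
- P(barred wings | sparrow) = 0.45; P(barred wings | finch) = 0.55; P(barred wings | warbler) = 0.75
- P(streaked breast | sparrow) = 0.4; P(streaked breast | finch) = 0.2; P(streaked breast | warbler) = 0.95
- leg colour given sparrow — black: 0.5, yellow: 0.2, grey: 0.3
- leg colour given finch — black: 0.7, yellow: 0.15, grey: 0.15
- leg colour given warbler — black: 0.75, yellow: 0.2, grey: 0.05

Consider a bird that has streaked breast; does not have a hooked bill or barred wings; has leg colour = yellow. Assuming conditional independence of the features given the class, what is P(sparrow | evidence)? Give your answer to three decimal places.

0.585

sparrow: 0.5 × (1−0.65) × (1−0.45) × 0.4 × 0.2 = 0.0077
finch: 0.15 × (1−0.35) × (1−0.55) × 0.2 × 0.15 = 0.00131625
warbler: 0.35 × (1−0.75) × (1−0.75) × 0.95 × 0.2 = 0.00415625
P(sparrow | x) = 0.0077 / 0.0131725 ≈ 0.585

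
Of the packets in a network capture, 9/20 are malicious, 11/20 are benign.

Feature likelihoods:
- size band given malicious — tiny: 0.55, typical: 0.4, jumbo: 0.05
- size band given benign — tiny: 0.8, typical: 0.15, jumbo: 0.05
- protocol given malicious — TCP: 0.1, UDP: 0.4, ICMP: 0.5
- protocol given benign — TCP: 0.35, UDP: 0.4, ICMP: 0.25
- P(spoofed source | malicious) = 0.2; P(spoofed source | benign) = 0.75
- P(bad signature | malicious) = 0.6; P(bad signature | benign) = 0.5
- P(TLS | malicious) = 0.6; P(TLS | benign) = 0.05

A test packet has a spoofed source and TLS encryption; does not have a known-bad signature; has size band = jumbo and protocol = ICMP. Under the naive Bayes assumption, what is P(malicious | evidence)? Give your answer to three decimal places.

0.807

malicious: 0.45 × 0.05 × 0.5 × 0.2 × (1−0.6) × 0.6 = 0.00054
benign: 0.55 × 0.05 × 0.25 × 0.75 × (1−0.5) × 0.05 = 0.00012890625
P(malicious | x) = 0.00054 / 0.00066890625 ≈ 0.807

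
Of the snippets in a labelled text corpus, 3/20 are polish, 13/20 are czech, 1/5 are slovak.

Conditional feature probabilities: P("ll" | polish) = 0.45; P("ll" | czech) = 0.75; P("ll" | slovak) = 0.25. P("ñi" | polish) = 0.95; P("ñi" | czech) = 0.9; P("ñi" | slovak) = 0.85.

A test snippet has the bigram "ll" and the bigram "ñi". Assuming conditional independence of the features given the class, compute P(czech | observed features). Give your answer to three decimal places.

polish: 0.15 × 0.45 × 0.95 = 0.064125
czech: 0.65 × 0.75 × 0.9 = 0.43875
slovak: 0.2 × 0.25 × 0.85 = 0.0425
P(czech | x) = 0.43875 / 0.545375 ≈ 0.804

0.804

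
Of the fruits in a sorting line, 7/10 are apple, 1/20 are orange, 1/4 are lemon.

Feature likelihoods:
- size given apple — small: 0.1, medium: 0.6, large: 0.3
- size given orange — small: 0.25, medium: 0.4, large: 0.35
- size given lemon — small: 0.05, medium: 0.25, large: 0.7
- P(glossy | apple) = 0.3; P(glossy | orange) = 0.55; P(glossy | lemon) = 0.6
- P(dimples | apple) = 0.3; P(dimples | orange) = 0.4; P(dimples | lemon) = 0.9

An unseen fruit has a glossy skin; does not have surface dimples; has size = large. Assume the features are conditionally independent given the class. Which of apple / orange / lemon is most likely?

apple

apple: 0.7 × 0.3 × 0.3 × (1−0.3) = 0.0441
orange: 0.05 × 0.35 × 0.55 × (1−0.4) = 0.005775
lemon: 0.25 × 0.7 × 0.6 × (1−0.9) = 0.0105
Highest score → apple.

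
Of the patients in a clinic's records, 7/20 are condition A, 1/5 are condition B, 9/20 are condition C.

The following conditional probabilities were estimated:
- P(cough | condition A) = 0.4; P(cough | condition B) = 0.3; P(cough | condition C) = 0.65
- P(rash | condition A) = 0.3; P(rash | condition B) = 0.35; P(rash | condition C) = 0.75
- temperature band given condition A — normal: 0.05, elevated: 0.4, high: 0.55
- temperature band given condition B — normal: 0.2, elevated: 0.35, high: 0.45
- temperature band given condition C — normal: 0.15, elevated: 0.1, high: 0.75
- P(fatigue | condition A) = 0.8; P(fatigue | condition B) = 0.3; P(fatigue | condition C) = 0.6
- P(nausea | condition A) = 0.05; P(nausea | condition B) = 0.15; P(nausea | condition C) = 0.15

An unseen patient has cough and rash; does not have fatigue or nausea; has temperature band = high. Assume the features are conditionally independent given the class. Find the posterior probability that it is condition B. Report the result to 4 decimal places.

0.0853

condition A: 0.35 × 0.4 × 0.3 × 0.55 × (1−0.8) × (1−0.05) = 0.004389
condition B: 0.2 × 0.3 × 0.35 × 0.45 × (1−0.3) × (1−0.15) = 0.00562275
condition C: 0.45 × 0.65 × 0.75 × 0.75 × (1−0.6) × (1−0.15) = 0.055940625
P(condition B | x) = 0.00562275 / 0.065952375 ≈ 0.0853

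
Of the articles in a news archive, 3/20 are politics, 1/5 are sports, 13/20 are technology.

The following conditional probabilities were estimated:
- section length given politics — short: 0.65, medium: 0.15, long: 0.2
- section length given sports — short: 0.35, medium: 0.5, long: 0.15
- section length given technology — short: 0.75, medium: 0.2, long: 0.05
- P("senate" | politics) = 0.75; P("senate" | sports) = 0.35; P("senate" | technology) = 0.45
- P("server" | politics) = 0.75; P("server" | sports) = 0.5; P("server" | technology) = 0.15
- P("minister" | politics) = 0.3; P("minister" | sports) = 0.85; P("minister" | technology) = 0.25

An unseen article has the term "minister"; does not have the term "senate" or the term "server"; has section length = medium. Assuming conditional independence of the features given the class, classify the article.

politics: 0.15 × 0.15 × (1−0.75) × (1−0.75) × 0.3 = 0.000421875
sports: 0.2 × 0.5 × (1−0.35) × (1−0.5) × 0.85 = 0.027625
technology: 0.65 × 0.2 × (1−0.45) × (1−0.15) × 0.25 = 0.01519375
Highest score → sports.

sports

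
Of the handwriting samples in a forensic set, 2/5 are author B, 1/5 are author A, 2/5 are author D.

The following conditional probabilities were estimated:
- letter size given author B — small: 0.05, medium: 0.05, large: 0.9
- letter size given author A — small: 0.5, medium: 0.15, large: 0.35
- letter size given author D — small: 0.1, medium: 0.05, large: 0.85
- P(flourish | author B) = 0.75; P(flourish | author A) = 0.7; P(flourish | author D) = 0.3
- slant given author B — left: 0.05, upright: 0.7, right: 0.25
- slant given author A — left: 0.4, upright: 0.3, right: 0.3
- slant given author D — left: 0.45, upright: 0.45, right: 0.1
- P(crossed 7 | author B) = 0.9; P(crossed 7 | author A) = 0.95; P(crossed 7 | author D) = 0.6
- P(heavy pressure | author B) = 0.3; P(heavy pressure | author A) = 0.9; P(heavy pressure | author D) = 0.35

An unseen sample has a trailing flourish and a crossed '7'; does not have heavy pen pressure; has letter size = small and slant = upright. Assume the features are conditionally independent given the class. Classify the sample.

author B: 0.4 × 0.05 × 0.75 × 0.7 × 0.9 × (1−0.3) = 0.006615
author A: 0.2 × 0.5 × 0.7 × 0.3 × 0.95 × (1−0.9) = 0.001995
author D: 0.4 × 0.1 × 0.3 × 0.45 × 0.6 × (1−0.35) = 0.002106
Highest score → author B.

author B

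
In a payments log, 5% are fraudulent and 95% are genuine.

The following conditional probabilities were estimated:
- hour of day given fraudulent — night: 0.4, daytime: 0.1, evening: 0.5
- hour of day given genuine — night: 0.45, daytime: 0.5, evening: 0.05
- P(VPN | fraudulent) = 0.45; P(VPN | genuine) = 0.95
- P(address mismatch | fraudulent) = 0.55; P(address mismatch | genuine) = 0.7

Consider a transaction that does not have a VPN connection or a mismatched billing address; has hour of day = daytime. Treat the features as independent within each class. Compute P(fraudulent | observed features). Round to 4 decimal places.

0.1480

fraudulent: 0.05 × 0.1 × (1−0.45) × (1−0.55) = 0.0012375
genuine: 0.95 × 0.5 × (1−0.95) × (1−0.7) = 0.007125
P(fraudulent | x) = 0.0012375 / 0.0083625 ≈ 0.1480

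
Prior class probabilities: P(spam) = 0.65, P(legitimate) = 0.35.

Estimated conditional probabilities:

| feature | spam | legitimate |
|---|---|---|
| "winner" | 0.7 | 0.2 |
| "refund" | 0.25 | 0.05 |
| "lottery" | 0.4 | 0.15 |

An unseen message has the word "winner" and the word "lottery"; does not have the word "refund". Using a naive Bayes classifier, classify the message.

spam

spam: 0.65 × 0.7 × (1−0.25) × 0.4 = 0.1365
legitimate: 0.35 × 0.2 × (1−0.05) × 0.15 = 0.009975
Highest score → spam.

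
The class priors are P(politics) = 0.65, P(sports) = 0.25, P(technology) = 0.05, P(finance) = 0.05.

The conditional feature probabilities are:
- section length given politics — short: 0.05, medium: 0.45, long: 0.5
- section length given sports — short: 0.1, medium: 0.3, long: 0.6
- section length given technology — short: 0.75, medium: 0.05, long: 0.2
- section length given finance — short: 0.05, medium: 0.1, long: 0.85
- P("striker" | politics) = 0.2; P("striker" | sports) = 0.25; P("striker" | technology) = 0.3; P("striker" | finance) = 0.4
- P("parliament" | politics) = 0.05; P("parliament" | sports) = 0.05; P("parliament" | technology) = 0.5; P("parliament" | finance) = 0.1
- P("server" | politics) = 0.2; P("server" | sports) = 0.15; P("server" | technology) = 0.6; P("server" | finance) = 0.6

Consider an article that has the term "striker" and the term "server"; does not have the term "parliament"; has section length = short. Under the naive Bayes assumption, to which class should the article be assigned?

technology

politics: 0.65 × 0.05 × 0.2 × (1−0.05) × 0.2 = 0.001235
sports: 0.25 × 0.1 × 0.25 × (1−0.05) × 0.15 = 0.000890625
technology: 0.05 × 0.75 × 0.3 × (1−0.5) × 0.6 = 0.003375
finance: 0.05 × 0.05 × 0.4 × (1−0.1) × 0.6 = 0.00054
Highest score → technology.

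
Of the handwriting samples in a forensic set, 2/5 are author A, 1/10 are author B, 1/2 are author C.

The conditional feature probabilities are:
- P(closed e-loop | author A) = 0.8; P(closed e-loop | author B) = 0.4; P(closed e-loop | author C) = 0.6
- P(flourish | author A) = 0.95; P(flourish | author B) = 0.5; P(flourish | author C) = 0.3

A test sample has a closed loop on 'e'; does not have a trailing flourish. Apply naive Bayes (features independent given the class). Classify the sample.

author A: 0.4 × 0.8 × (1−0.95) = 0.016
author B: 0.1 × 0.4 × (1−0.5) = 0.02
author C: 0.5 × 0.6 × (1−0.3) = 0.21
Highest score → author C.

author C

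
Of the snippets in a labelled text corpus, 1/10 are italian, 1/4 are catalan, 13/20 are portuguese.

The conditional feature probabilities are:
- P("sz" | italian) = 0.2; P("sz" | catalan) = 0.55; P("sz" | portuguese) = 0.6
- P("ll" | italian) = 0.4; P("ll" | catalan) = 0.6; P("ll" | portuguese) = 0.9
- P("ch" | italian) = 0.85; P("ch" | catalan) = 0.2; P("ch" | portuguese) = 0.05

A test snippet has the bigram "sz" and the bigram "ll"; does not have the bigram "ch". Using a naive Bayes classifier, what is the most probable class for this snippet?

italian: 0.1 × 0.2 × 0.4 × (1−0.85) = 0.0012
catalan: 0.25 × 0.55 × 0.6 × (1−0.2) = 0.066
portuguese: 0.65 × 0.6 × 0.9 × (1−0.05) = 0.33345
Highest score → portuguese.

portuguese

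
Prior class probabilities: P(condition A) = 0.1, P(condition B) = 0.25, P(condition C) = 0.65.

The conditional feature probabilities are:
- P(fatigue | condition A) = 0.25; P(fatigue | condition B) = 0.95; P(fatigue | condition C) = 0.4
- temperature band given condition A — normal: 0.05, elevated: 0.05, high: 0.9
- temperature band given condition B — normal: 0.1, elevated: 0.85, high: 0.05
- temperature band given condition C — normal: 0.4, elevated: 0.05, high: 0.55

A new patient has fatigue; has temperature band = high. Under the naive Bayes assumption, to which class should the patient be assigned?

condition A: 0.1 × 0.25 × 0.9 = 0.0225
condition B: 0.25 × 0.95 × 0.05 = 0.011875
condition C: 0.65 × 0.4 × 0.55 = 0.143
Highest score → condition C.

condition C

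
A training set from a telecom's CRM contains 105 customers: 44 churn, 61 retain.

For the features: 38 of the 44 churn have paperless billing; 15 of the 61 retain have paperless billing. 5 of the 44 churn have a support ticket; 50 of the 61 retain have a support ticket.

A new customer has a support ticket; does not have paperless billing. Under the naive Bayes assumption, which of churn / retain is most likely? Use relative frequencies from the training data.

retain

churn: (44/105) × (6/44) × (5/44) ≈ 0.00649351
retain: (61/105) × (46/61) × (50/61) ≈ 0.359094
Highest score → retain.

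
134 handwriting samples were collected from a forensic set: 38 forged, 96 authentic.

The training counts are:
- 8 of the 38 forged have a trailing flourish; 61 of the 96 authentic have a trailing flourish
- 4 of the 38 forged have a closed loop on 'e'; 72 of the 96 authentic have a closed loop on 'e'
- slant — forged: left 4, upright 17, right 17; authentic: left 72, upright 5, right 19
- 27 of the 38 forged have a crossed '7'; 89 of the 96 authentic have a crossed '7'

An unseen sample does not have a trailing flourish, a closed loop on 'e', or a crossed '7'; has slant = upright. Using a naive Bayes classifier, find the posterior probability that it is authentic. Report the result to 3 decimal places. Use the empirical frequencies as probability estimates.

forged: (38/134) × (30/38) × (34/38) × (17/38) × (11/38) ≈ 0.025941
authentic: (96/134) × (35/96) × (24/96) × (5/96) × (7/96) ≈ 0.000247987
P(authentic | x) = 0.000247987 / 0.026188987 ≈ 0.009

0.009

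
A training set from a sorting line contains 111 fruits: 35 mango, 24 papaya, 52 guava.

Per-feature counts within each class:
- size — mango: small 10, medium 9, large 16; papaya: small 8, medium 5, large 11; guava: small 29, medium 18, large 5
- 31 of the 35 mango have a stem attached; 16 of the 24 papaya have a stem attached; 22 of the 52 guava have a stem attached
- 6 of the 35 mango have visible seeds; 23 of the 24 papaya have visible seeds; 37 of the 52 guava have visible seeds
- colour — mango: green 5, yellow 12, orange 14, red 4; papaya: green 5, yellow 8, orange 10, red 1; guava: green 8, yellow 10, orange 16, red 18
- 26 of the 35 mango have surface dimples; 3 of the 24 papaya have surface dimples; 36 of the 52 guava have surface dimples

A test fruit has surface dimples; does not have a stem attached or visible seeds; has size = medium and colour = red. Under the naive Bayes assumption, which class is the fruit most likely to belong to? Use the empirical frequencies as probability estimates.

guava

mango: (35/111) × (9/35) × (4/35) × (29/35) × (4/35) × (26/35) ≈ 0.000651837
papaya: (24/111) × (5/24) × (8/24) × (1/24) × (1/24) × (3/24) ≈ 0.00000325847
guava: (52/111) × (18/52) × (30/52) × (15/52) × (18/52) × (36/52) ≈ 0.00646731
Highest score → guava.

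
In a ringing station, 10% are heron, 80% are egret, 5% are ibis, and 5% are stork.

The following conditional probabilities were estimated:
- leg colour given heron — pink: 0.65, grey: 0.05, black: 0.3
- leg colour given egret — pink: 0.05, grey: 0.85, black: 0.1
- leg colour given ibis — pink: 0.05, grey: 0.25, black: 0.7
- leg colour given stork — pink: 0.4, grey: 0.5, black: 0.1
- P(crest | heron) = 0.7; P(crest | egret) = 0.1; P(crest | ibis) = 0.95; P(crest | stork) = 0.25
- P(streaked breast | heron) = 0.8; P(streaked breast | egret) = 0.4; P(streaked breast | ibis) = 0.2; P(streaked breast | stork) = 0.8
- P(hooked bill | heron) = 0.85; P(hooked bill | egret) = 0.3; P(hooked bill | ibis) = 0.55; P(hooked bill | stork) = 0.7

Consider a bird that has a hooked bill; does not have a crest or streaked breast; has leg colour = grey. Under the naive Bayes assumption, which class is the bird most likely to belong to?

heron: 0.1 × 0.05 × (1−0.7) × (1−0.8) × 0.85 = 0.000255
egret: 0.8 × 0.85 × (1−0.1) × (1−0.4) × 0.3 = 0.11016
ibis: 0.05 × 0.25 × (1−0.95) × (1−0.2) × 0.55 = 0.000275
stork: 0.05 × 0.5 × (1−0.25) × (1−0.8) × 0.7 = 0.002625
Highest score → egret.

egret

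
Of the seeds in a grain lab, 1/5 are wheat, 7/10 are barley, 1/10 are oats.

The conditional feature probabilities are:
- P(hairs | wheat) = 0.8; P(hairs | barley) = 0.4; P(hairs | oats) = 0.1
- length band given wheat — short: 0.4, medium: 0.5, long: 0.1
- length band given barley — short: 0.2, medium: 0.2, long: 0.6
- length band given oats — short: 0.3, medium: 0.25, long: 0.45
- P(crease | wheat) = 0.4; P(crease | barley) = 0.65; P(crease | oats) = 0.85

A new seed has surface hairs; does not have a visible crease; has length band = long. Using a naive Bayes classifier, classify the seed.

wheat: 0.2 × 0.8 × 0.1 × (1−0.4) = 0.0096
barley: 0.7 × 0.4 × 0.6 × (1−0.65) = 0.0588
oats: 0.1 × 0.1 × 0.45 × (1−0.85) = 0.000675
Highest score → barley.

barley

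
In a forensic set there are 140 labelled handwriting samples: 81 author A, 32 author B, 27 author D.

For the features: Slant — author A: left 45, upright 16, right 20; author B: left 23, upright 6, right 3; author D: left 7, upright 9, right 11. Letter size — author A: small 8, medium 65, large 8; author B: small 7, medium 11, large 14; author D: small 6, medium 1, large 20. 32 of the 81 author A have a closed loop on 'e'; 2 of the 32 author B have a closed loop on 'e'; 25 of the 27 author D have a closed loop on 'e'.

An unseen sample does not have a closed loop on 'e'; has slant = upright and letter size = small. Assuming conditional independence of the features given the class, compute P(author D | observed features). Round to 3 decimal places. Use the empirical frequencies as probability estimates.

author A: (81/140) × (16/81) × (8/81) × (49/81) ≈ 0.00682823
author B: (32/140) × (6/32) × (7/32) × (30/32) = 0.0087890625
author D: (27/140) × (9/27) × (6/27) × (2/27) ≈ 0.0010582
P(author D | x) = 0.0010582 / 0.0166754925 ≈ 0.063

0.063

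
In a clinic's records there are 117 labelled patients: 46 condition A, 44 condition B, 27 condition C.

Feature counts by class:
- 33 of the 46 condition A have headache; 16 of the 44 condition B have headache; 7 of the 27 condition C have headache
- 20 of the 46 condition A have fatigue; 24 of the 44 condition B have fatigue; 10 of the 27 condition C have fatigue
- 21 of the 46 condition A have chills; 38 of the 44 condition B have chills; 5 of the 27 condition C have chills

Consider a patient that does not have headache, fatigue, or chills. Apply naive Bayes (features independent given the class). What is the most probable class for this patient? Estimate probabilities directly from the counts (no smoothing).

condition A: (46/117) × (13/46) × (26/46) × (25/46) ≈ 0.0341315
condition B: (44/117) × (28/44) × (20/44) × (6/44) ≈ 0.0148337
condition C: (27/117) × (20/27) × (17/27) × (22/27) ≈ 0.0876977
Highest score → condition C.

condition C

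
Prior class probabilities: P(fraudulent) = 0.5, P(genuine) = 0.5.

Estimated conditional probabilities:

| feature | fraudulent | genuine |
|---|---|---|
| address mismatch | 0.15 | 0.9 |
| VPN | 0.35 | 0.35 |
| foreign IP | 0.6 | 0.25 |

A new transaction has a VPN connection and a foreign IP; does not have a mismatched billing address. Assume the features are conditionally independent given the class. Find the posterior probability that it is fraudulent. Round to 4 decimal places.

0.9533

fraudulent: 0.5 × (1−0.15) × 0.35 × 0.6 = 0.08925
genuine: 0.5 × (1−0.9) × 0.35 × 0.25 = 0.004375
P(fraudulent | x) = 0.08925 / 0.093625 ≈ 0.9533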